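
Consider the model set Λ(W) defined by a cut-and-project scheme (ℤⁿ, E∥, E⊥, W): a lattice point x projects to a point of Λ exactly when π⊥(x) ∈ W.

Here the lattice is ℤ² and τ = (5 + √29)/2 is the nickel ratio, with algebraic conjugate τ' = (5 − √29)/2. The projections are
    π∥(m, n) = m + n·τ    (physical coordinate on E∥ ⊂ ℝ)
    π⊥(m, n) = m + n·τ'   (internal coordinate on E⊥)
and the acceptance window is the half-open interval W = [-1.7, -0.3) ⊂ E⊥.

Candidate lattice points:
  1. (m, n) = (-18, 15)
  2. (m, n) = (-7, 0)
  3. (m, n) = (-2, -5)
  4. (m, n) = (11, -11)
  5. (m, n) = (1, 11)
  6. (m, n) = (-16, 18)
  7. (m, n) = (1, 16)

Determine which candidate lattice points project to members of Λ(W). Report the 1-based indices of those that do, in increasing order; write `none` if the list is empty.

τ' = (5−√29)/2 ≈ -0.1926.
candidate 1: (m,n)=(-18,15) → π∥ = -18+15·τ ≈ 59.8887, π⊥ = -18+15·τ' ≈ -20.8887 ∉ [-1.7, -0.3) ⇒ out
candidate 2: (m,n)=(-7,0) → π∥ = -7+0·τ ≈ -7.0000, π⊥ = -7+0·τ' ≈ -7.0000 ∉ [-1.7, -0.3) ⇒ out
candidate 3: (m,n)=(-2,-5) → π∥ = -2-5·τ ≈ -27.9629, π⊥ = -2-5·τ' ≈ -1.0371 ∈ [-1.7, -0.3) ⇒ IN Λ
candidate 4: (m,n)=(11,-11) → π∥ = 11-11·τ ≈ -46.1184, π⊥ = 11-11·τ' ≈ 13.1184 ∉ [-1.7, -0.3) ⇒ out
candidate 5: (m,n)=(1,11) → π∥ = 1+11·τ ≈ 58.1184, π⊥ = 1+11·τ' ≈ -1.1184 ∈ [-1.7, -0.3) ⇒ IN Λ
candidate 6: (m,n)=(-16,18) → π∥ = -16+18·τ ≈ 77.4665, π⊥ = -16+18·τ' ≈ -19.4665 ∉ [-1.7, -0.3) ⇒ out
candidate 7: (m,n)=(1,16) → π∥ = 1+16·τ ≈ 84.0813, π⊥ = 1+16·τ' ≈ -2.0813 ∉ [-1.7, -0.3) ⇒ out

3, 5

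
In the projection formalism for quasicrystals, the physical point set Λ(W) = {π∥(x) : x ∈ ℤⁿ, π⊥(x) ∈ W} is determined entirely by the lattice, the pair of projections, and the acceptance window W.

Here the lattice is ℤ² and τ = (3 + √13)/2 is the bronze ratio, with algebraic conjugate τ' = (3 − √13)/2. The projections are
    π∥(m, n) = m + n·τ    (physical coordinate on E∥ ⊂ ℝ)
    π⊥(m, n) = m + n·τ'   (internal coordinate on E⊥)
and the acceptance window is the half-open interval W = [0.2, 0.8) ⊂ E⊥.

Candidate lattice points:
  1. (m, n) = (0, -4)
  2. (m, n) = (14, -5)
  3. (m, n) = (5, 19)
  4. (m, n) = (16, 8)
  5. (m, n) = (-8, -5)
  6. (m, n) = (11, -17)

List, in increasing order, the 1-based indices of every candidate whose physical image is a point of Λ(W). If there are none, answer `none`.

Compute τ' = (3−√13)/2 = -0.302776, so π⊥(m,n) = m -0.302776·n.
[1] lift (0,-4): star map gives 1.211103; window check 0.2 ≤ 1.211103 < 0.8 is false → out
[2] lift (14,-5): star map gives 15.513878; window check 0.2 ≤ 15.513878 < 0.8 is false → out
[3] lift (5,19): star map gives -0.752737; window check 0.2 ≤ -0.752737 < 0.8 is false → out
[4] lift (16,8): star map gives 13.577795; window check 0.2 ≤ 13.577795 < 0.8 is false → out
[5] lift (-8,-5): star map gives -6.486122; window check 0.2 ≤ -6.486122 < 0.8 is false → out
[6] lift (11,-17): star map gives 16.147186; window check 0.2 ≤ 16.147186 < 0.8 is false → out

none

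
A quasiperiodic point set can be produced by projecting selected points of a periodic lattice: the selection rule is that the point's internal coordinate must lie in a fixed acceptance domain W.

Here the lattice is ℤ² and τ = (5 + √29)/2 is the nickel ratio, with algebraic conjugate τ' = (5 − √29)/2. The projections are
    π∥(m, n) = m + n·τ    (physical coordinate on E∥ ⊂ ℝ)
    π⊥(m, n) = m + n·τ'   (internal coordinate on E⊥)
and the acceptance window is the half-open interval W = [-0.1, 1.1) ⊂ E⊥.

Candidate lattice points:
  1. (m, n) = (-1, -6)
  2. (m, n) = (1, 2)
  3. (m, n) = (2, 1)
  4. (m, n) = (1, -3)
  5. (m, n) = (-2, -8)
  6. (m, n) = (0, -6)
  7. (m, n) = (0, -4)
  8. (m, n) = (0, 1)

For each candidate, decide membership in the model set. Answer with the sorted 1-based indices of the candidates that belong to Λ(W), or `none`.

τ' = (5−√29)/2 ≈ -0.192582.
[1] lift (-1,-6): star map gives 0.155494; window check -0.1 ≤ 0.155494 < 1.1 is true → IN Λ
[2] lift (1,2): star map gives 0.614835; window check -0.1 ≤ 0.614835 < 1.1 is true → IN Λ
[3] lift (2,1): star map gives 1.807418; window check -0.1 ≤ 1.807418 < 1.1 is false → out
[4] lift (1,-3): star map gives 1.577747; window check -0.1 ≤ 1.577747 < 1.1 is false → out
[5] lift (-2,-8): star map gives -0.459341; window check -0.1 ≤ -0.459341 < 1.1 is false → out
[6] lift (0,-6): star map gives 1.155494; window check -0.1 ≤ 1.155494 < 1.1 is false → out
[7] lift (0,-4): star map gives 0.770330; window check -0.1 ≤ 0.770330 < 1.1 is true → IN Λ
[8] lift (0,1): star map gives -0.192582; window check -0.1 ≤ -0.192582 < 1.1 is false → out

1, 2, 7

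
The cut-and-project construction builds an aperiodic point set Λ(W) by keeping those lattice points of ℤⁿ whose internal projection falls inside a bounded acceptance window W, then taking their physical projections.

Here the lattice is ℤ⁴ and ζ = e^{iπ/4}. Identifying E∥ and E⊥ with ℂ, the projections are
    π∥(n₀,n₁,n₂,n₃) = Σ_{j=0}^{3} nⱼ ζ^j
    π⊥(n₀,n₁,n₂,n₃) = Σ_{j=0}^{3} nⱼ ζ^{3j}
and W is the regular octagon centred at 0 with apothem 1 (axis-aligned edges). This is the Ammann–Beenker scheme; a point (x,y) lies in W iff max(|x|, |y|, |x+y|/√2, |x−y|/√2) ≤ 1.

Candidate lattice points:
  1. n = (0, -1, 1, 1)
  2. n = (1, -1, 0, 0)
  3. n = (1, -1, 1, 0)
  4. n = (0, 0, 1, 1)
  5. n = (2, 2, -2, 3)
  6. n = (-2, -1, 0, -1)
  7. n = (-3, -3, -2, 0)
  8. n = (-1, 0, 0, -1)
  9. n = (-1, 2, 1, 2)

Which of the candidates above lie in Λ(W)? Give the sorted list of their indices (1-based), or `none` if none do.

π⊥(n) = n₀ + n₁ζ³ + n₂ζ⁶ + n₃ζ⁹ where ζ = e^{iπ/4}.
#1 (0, -1, 1, 1): internal (1.4142, -1.0000); octagon support 1.7071 vs apothem 1 → ∉ W
#2 (1, -1, 0, 0): internal (1.7071, -0.7071); octagon support 1.7071 vs apothem 1 → ∉ W
#3 (1, -1, 1, 0): internal (1.7071, -1.7071); octagon support 2.4142 vs apothem 1 → ∉ W
#4 (0, 0, 1, 1): internal (0.7071, -0.2929); octagon support 0.7071 vs apothem 1 → ∈ W
#5 (2, 2, -2, 3): internal (2.7071, 5.5355); octagon support 5.8284 vs apothem 1 → ∉ W
#6 (-2, -1, 0, -1): internal (-2.0000, -1.4142); octagon support 2.4142 vs apothem 1 → ∉ W
#7 (-3, -3, -2, 0): internal (-0.8787, -0.1213); octagon support 0.8787 vs apothem 1 → ∈ W
#8 (-1, 0, 0, -1): internal (-1.7071, -0.7071); octagon support 1.7071 vs apothem 1 → ∉ W
#9 (-1, 2, 1, 2): internal (-1.0000, 1.8284); octagon support 2.0000 vs apothem 1 → ∉ W

4, 7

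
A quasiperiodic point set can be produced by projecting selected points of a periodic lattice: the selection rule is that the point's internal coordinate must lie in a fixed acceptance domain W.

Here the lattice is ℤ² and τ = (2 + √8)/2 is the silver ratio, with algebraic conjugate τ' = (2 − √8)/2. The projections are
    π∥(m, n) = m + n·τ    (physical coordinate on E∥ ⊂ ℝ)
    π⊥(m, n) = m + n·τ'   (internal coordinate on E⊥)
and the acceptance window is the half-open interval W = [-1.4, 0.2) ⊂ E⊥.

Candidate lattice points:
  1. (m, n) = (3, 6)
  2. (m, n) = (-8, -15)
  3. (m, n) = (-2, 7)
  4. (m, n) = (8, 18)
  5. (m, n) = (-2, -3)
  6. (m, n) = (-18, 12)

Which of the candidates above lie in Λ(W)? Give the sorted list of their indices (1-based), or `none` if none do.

5

Compute τ' = (2−√8)/2 = -0.4142, so π⊥(m,n) = m -0.4142·n.
[1] lift (3,6): star map gives 0.5147; window check -1.4 ≤ 0.5147 < 0.2 is false → out
[2] lift (-8,-15): star map gives -1.7868; window check -1.4 ≤ -1.7868 < 0.2 is false → out
[3] lift (-2,7): star map gives -4.8995; window check -1.4 ≤ -4.8995 < 0.2 is false → out
[4] lift (8,18): star map gives 0.5442; window check -1.4 ≤ 0.5442 < 0.2 is false → out
[5] lift (-2,-3): star map gives -0.7574; window check -1.4 ≤ -0.7574 < 0.2 is true → IN Λ
[6] lift (-18,12): star map gives -22.9706; window check -1.4 ≤ -22.9706 < 0.2 is false → out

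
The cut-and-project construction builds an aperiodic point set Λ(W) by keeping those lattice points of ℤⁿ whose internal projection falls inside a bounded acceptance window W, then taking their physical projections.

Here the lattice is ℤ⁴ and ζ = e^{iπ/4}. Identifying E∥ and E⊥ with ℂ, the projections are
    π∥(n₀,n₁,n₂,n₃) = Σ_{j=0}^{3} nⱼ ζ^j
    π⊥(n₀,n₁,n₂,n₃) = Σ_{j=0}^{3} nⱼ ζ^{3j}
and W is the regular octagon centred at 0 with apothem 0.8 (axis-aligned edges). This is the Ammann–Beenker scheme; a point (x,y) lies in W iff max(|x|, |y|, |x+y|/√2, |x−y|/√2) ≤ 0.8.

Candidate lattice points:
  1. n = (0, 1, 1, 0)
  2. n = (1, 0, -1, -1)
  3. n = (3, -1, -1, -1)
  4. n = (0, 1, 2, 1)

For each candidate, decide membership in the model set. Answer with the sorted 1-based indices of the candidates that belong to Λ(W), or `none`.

1, 2, 4

Internal map: ζ^{3j} for j=0..3 gives (1,0), (−√2/2,√2/2), (0,−1), (√2/2,√2/2).
#1 (0, 1, 1, 0): internal (-0.7071, -0.2929); octagon support 0.7071 vs apothem 0.8 → ∈ W
#2 (1, 0, -1, -1): internal (0.2929, 0.2929); octagon support 0.4142 vs apothem 0.8 → ∈ W
#3 (3, -1, -1, -1): internal (3.0000, -0.4142); octagon support 3.0000 vs apothem 0.8 → ∉ W
#4 (0, 1, 2, 1): internal (0.0000, -0.5858); octagon support 0.5858 vs apothem 0.8 → ∈ W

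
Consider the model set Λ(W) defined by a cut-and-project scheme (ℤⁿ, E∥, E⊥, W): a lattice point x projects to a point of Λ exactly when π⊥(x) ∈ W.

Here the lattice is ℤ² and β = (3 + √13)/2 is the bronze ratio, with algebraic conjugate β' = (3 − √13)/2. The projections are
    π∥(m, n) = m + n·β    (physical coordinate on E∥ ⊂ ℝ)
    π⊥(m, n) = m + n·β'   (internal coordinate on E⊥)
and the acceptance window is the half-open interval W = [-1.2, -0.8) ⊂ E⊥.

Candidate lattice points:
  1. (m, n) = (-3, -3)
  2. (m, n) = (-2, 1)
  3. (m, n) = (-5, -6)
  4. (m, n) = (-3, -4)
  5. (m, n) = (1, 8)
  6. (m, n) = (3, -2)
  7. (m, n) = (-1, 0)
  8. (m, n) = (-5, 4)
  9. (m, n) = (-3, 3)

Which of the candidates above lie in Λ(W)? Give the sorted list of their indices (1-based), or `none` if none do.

7

Compute β' = (3−√13)/2 = -0.30278, so π⊥(m,n) = m -0.30278·n.
#1 (-3,-3): internal coord -3 + (-3)·β' = -2.09167; -2.09167 ∉ [-1.2, -0.8) → out
#2 (-2,1): internal coord -2 + (1)·β' = -2.30278; -2.30278 ∉ [-1.2, -0.8) → out
#3 (-5,-6): internal coord -5 + (-6)·β' = -3.18335; -3.18335 ∉ [-1.2, -0.8) → out
#4 (-3,-4): internal coord -3 + (-4)·β' = -1.78890; -1.78890 ∉ [-1.2, -0.8) → out
#5 (1,8): internal coord 1 + (8)·β' = -1.42221; -1.42221 ∉ [-1.2, -0.8) → out
#6 (3,-2): internal coord 3 + (-2)·β' = +3.60555; +3.60555 ∉ [-1.2, -0.8) → out
#7 (-1,0): internal coord -1 + (0)·β' = -1.00000; -1.00000 ∈ [-1.2, -0.8) → IN Λ
#8 (-5,4): internal coord -5 + (4)·β' = -6.21110; -6.21110 ∉ [-1.2, -0.8) → out
#9 (-3,3): internal coord -3 + (3)·β' = -3.90833; -3.90833 ∉ [-1.2, -0.8) → out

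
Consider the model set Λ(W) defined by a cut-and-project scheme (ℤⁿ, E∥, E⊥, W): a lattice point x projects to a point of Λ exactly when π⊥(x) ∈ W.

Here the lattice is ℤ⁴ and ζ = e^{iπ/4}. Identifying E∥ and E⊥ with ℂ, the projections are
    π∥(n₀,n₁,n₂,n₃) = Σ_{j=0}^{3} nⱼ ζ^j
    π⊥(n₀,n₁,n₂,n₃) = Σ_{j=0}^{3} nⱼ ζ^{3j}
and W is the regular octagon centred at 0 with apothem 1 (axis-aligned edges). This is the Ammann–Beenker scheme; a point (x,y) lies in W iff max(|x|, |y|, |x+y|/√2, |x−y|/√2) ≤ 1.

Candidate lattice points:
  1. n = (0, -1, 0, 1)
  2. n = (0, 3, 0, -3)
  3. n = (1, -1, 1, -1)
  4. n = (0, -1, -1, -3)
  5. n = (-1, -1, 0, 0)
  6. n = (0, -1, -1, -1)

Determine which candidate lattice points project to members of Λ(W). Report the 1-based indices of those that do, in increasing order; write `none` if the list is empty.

Internal map: ζ^{3j} for j=0..3 gives (1,0), (−√2/2,√2/2), (0,−1), (√2/2,√2/2).
candidate 1: n = (0, -1, 0, 1) → π⊥ ≈ (+1.41421, +0.00000); max(|x|,|y|,|x±y|/√2) = 1.41421 > 1 ⇒ ∉ W
candidate 2: n = (0, 3, 0, -3) → π⊥ ≈ (-4.24264, +0.00000); max(|x|,|y|,|x±y|/√2) = 4.24264 > 1 ⇒ ∉ W
candidate 3: n = (1, -1, 1, -1) → π⊥ ≈ (+1.00000, -2.41421); max(|x|,|y|,|x±y|/√2) = 2.41421 > 1 ⇒ ∉ W
candidate 4: n = (0, -1, -1, -3) → π⊥ ≈ (-1.41421, -1.82843); max(|x|,|y|,|x±y|/√2) = 2.29289 > 1 ⇒ ∉ W
candidate 5: n = (-1, -1, 0, 0) → π⊥ ≈ (-0.29289, -0.70711); max(|x|,|y|,|x±y|/√2) = 0.70711 ≤ 1 ⇒ ∈ W
candidate 6: n = (0, -1, -1, -1) → π⊥ ≈ (+0.00000, -0.41421); max(|x|,|y|,|x±y|/√2) = 0.41421 ≤ 1 ⇒ ∈ W

5, 6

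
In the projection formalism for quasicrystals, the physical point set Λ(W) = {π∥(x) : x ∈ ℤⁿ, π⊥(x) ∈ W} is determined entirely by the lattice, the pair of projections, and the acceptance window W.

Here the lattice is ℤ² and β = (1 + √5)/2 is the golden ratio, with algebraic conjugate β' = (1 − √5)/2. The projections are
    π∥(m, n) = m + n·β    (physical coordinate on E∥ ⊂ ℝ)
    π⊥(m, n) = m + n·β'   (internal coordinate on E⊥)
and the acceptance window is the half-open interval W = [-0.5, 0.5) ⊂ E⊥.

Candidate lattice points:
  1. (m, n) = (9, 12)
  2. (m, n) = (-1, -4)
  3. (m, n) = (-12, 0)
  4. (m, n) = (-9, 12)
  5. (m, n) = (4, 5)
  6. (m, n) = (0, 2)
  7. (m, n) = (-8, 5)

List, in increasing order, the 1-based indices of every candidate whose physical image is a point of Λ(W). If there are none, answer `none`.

Numerically β ≈ 1.61803 and β' = −1/β ≈ -0.61803.
[1] lift (9,12): star map gives 1.58359; window check -0.5 ≤ 1.58359 < 0.5 is false → out
[2] lift (-1,-4): star map gives 1.47214; window check -0.5 ≤ 1.47214 < 0.5 is false → out
[3] lift (-12,0): star map gives -12.00000; window check -0.5 ≤ -12.00000 < 0.5 is false → out
[4] lift (-9,12): star map gives -16.41641; window check -0.5 ≤ -16.41641 < 0.5 is false → out
[5] lift (4,5): star map gives 0.90983; window check -0.5 ≤ 0.90983 < 0.5 is false → out
[6] lift (0,2): star map gives -1.23607; window check -0.5 ≤ -1.23607 < 0.5 is false → out
[7] lift (-8,5): star map gives -11.09017; window check -0.5 ≤ -11.09017 < 0.5 is false → out

none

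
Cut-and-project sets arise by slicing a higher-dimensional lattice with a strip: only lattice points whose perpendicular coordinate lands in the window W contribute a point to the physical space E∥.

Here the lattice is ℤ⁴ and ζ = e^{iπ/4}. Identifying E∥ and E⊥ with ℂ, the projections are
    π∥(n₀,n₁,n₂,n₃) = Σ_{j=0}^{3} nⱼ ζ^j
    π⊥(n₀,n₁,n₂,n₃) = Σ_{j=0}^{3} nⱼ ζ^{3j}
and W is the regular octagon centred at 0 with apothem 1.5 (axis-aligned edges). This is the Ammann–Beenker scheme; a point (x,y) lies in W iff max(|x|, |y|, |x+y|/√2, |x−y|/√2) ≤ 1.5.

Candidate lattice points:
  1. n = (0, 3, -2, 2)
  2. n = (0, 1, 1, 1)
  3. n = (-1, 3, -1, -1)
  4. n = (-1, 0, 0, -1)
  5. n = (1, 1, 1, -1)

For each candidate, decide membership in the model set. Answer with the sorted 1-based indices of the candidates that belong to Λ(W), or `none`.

2, 5

With ζ = e^{iπ/4} the internal vectors are ζ^0,ζ^3,ζ^6,ζ^9.
#1 (0, 3, -2, 2): internal (-0.70711, 5.53553); octagon support 5.53553 vs apothem 1.5 → ∉ W
#2 (0, 1, 1, 1): internal (0.00000, 0.41421); octagon support 0.41421 vs apothem 1.5 → ∈ W
#3 (-1, 3, -1, -1): internal (-3.82843, 2.41421); octagon support 4.41421 vs apothem 1.5 → ∉ W
#4 (-1, 0, 0, -1): internal (-1.70711, -0.70711); octagon support 1.70711 vs apothem 1.5 → ∉ W
#5 (1, 1, 1, -1): internal (-0.41421, -1.00000); octagon support 1.00000 vs apothem 1.5 → ∈ W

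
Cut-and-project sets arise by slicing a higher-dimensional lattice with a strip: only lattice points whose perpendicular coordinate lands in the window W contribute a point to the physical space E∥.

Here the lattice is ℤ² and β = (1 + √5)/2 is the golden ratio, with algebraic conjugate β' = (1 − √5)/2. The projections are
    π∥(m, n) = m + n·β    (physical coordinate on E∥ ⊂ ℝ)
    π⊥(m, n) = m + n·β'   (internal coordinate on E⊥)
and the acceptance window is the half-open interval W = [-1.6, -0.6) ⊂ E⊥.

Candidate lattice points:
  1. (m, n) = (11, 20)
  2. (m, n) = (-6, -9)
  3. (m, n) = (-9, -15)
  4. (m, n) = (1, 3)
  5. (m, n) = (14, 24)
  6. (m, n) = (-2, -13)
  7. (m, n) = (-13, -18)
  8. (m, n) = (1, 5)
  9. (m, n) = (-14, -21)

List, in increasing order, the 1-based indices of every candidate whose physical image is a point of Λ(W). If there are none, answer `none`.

β' = (1−√5)/2 ≈ -0.6180.
[1] lift (11,20): star map gives -1.3607; window check -1.6 ≤ -1.3607 < -0.6 is true → IN Λ
[2] lift (-6,-9): star map gives -0.4377; window check -1.6 ≤ -0.4377 < -0.6 is false → out
[3] lift (-9,-15): star map gives 0.2705; window check -1.6 ≤ 0.2705 < -0.6 is false → out
[4] lift (1,3): star map gives -0.8541; window check -1.6 ≤ -0.8541 < -0.6 is true → IN Λ
[5] lift (14,24): star map gives -0.8328; window check -1.6 ≤ -0.8328 < -0.6 is true → IN Λ
[6] lift (-2,-13): star map gives 6.0344; window check -1.6 ≤ 6.0344 < -0.6 is false → out
[7] lift (-13,-18): star map gives -1.8754; window check -1.6 ≤ -1.8754 < -0.6 is false → out
[8] lift (1,5): star map gives -2.0902; window check -1.6 ≤ -2.0902 < -0.6 is false → out
[9] lift (-14,-21): star map gives -1.0213; window check -1.6 ≤ -1.0213 < -0.6 is true → IN Λ

1, 4, 5, 9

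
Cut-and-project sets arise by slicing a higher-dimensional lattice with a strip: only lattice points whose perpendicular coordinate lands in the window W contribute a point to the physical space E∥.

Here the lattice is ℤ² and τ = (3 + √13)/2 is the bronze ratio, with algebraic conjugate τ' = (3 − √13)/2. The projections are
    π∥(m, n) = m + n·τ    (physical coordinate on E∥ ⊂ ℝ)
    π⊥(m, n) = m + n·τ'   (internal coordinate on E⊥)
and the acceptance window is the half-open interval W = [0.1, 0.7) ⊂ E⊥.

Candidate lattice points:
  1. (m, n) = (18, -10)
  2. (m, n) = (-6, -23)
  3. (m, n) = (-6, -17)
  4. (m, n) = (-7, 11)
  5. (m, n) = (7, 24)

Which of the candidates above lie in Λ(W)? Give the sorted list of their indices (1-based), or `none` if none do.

Numerically τ ≈ 3.30278 and τ' = −1/τ ≈ -0.30278.
[1] lift (18,-10): star map gives 21.02776; window check 0.1 ≤ 21.02776 < 0.7 is false → out
[2] lift (-6,-23): star map gives 0.96384; window check 0.1 ≤ 0.96384 < 0.7 is false → out
[3] lift (-6,-17): star map gives -0.85281; window check 0.1 ≤ -0.85281 < 0.7 is false → out
[4] lift (-7,11): star map gives -10.33053; window check 0.1 ≤ -10.33053 < 0.7 is false → out
[5] lift (7,24): star map gives -0.26662; window check 0.1 ≤ -0.26662 < 0.7 is false → out

none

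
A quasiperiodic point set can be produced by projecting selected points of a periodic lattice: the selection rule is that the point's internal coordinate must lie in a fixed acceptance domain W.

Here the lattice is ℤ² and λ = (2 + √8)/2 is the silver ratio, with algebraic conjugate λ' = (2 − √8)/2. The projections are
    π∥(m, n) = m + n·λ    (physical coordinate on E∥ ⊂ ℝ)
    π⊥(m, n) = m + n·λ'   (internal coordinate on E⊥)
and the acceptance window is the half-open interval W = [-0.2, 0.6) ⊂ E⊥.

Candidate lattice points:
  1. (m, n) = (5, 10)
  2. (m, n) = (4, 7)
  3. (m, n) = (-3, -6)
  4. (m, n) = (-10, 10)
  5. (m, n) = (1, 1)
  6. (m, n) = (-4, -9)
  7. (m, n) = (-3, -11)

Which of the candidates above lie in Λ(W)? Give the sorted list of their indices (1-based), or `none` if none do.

Numerically λ ≈ 2.41421 and λ' = −1/λ ≈ -0.41421.
candidate 1: (m,n)=(5,10) → π∥ = 5+10·λ ≈ 29.14214, π⊥ = 5+10·λ' ≈ 0.85786 ∉ [-0.2, 0.6) ⇒ out
candidate 2: (m,n)=(4,7) → π∥ = 4+7·λ ≈ 20.89949, π⊥ = 4+7·λ' ≈ 1.10051 ∉ [-0.2, 0.6) ⇒ out
candidate 3: (m,n)=(-3,-6) → π∥ = -3-6·λ ≈ -17.48528, π⊥ = -3-6·λ' ≈ -0.51472 ∉ [-0.2, 0.6) ⇒ out
candidate 4: (m,n)=(-10,10) → π∥ = -10+10·λ ≈ 14.14214, π⊥ = -10+10·λ' ≈ -14.14214 ∉ [-0.2, 0.6) ⇒ out
candidate 5: (m,n)=(1,1) → π∥ = 1+1·λ ≈ 3.41421, π⊥ = 1+1·λ' ≈ 0.58579 ∈ [-0.2, 0.6) ⇒ IN Λ
candidate 6: (m,n)=(-4,-9) → π∥ = -4-9·λ ≈ -25.72792, π⊥ = -4-9·λ' ≈ -0.27208 ∉ [-0.2, 0.6) ⇒ out
candidate 7: (m,n)=(-3,-11) → π∥ = -3-11·λ ≈ -29.55635, π⊥ = -3-11·λ' ≈ 1.55635 ∉ [-0.2, 0.6) ⇒ out

5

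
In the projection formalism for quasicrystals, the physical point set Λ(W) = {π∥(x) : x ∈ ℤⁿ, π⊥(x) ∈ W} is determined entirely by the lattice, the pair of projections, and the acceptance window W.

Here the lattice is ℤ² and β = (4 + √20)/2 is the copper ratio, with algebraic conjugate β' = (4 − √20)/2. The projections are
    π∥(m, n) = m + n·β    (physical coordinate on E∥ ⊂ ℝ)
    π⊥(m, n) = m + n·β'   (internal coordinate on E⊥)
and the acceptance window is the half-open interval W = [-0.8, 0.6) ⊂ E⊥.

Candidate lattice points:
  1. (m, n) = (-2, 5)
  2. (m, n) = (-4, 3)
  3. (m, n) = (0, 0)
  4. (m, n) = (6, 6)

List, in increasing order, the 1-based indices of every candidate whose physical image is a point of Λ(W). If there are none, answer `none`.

β' = (4−√20)/2 ≈ -0.23607.
[1] lift (-2,5): star map gives -3.18034; window check -0.8 ≤ -3.18034 < 0.6 is false → out
[2] lift (-4,3): star map gives -4.70820; window check -0.8 ≤ -4.70820 < 0.6 is false → out
[3] lift (0,0): star map gives 0.00000; window check -0.8 ≤ 0.00000 < 0.6 is true → IN Λ
[4] lift (6,6): star map gives 4.58359; window check -0.8 ≤ 4.58359 < 0.6 is false → out

3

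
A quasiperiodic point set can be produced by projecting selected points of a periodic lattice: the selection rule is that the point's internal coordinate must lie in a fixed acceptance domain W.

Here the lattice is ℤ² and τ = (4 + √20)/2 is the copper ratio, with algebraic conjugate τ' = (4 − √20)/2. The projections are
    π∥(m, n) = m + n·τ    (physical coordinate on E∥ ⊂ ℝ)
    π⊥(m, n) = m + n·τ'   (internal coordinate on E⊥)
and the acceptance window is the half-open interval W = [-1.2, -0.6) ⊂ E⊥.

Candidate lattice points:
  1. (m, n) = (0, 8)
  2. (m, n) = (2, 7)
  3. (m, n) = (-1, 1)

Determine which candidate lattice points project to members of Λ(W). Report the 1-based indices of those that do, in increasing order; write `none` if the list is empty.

none

τ' = (4−√20)/2 ≈ -0.2361.
candidate 1: (m,n)=(0,8) → π∥ = 0+8·τ ≈ 33.8885, π⊥ = 0+8·τ' ≈ -1.8885 ∉ [-1.2, -0.6) ⇒ out
candidate 2: (m,n)=(2,7) → π∥ = 2+7·τ ≈ 31.6525, π⊥ = 2+7·τ' ≈ 0.3475 ∉ [-1.2, -0.6) ⇒ out
candidate 3: (m,n)=(-1,1) → π∥ = -1+1·τ ≈ 3.2361, π⊥ = -1+1·τ' ≈ -1.2361 ∉ [-1.2, -0.6) ⇒ out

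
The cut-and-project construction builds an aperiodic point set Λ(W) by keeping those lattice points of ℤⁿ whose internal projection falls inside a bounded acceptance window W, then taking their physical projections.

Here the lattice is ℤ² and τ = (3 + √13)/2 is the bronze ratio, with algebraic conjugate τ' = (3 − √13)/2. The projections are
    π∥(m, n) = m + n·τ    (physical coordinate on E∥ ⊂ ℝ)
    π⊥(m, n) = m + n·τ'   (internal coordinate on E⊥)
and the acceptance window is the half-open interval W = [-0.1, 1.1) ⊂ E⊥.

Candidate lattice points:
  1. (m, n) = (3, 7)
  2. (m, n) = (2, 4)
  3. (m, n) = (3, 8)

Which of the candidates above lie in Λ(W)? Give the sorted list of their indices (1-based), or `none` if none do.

Compute τ' = (3−√13)/2 = -0.30278, so π⊥(m,n) = m -0.30278·n.
candidate 1: (m,n)=(3,7) → π∥ = 3+7·τ ≈ 26.11943, π⊥ = 3+7·τ' ≈ 0.88057 ∈ [-0.1, 1.1) ⇒ IN Λ
candidate 2: (m,n)=(2,4) → π∥ = 2+4·τ ≈ 15.21110, π⊥ = 2+4·τ' ≈ 0.78890 ∈ [-0.1, 1.1) ⇒ IN Λ
candidate 3: (m,n)=(3,8) → π∥ = 3+8·τ ≈ 29.42221, π⊥ = 3+8·τ' ≈ 0.57779 ∈ [-0.1, 1.1) ⇒ IN Λ

1, 2, 3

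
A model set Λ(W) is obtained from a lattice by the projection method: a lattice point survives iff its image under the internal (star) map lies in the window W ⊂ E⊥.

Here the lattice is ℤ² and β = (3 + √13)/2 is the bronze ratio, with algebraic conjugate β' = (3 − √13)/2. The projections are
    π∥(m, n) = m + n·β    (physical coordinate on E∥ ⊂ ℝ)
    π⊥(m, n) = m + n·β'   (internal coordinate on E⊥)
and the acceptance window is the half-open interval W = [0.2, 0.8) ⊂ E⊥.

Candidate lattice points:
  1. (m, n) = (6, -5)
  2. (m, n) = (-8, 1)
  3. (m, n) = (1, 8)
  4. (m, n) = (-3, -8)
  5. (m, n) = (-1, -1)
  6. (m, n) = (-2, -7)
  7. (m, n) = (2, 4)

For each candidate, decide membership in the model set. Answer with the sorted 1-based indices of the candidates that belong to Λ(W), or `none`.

β' = (3−√13)/2 ≈ -0.3028.
[1] lift (6,-5): star map gives 7.5139; window check 0.2 ≤ 7.5139 < 0.8 is false → out
[2] lift (-8,1): star map gives -8.3028; window check 0.2 ≤ -8.3028 < 0.8 is false → out
[3] lift (1,8): star map gives -1.4222; window check 0.2 ≤ -1.4222 < 0.8 is false → out
[4] lift (-3,-8): star map gives -0.5778; window check 0.2 ≤ -0.5778 < 0.8 is false → out
[5] lift (-1,-1): star map gives -0.6972; window check 0.2 ≤ -0.6972 < 0.8 is false → out
[6] lift (-2,-7): star map gives 0.1194; window check 0.2 ≤ 0.1194 < 0.8 is false → out
[7] lift (2,4): star map gives 0.7889; window check 0.2 ≤ 0.7889 < 0.8 is true → IN Λ

7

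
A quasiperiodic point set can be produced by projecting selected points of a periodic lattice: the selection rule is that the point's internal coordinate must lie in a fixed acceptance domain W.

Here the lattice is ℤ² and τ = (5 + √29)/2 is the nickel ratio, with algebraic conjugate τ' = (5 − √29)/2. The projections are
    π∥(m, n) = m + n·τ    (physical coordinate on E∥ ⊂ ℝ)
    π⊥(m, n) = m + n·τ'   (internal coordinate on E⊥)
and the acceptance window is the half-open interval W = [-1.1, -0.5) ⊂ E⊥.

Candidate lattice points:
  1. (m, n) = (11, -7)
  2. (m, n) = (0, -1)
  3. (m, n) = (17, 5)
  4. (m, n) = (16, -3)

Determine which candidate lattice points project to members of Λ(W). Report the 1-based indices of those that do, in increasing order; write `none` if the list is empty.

Compute τ' = (5−√29)/2 = -0.1926, so π⊥(m,n) = m -0.1926·n.
[1] lift (11,-7): star map gives 12.3481; window check -1.1 ≤ 12.3481 < -0.5 is false → out
[2] lift (0,-1): star map gives 0.1926; window check -1.1 ≤ 0.1926 < -0.5 is false → out
[3] lift (17,5): star map gives 16.0371; window check -1.1 ≤ 16.0371 < -0.5 is false → out
[4] lift (16,-3): star map gives 16.5777; window check -1.1 ≤ 16.5777 < -0.5 is false → out

none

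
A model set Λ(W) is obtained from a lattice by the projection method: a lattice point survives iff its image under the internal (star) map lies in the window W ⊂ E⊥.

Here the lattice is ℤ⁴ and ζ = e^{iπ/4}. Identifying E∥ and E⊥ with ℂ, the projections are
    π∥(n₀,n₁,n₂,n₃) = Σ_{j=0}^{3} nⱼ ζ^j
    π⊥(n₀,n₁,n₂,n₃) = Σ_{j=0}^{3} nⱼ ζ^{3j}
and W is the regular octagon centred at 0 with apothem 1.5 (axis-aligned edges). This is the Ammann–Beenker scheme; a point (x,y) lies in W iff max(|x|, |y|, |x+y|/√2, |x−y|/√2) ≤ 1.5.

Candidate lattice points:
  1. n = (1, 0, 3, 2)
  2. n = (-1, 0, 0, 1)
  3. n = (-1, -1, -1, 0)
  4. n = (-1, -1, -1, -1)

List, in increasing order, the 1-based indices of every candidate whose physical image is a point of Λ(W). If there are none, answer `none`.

2, 3, 4

π⊥(n) = n₀ + n₁ζ³ + n₂ζ⁶ + n₃ζ⁹ where ζ = e^{iπ/4}.
candidate 1: n = (1, 0, 3, 2) → π⊥ ≈ (+2.41421, -1.58579); max(|x|,|y|,|x±y|/√2) = 2.82843 > 1.5 ⇒ ∉ W
candidate 2: n = (-1, 0, 0, 1) → π⊥ ≈ (-0.29289, +0.70711); max(|x|,|y|,|x±y|/√2) = 0.70711 ≤ 1.5 ⇒ ∈ W
candidate 3: n = (-1, -1, -1, 0) → π⊥ ≈ (-0.29289, +0.29289); max(|x|,|y|,|x±y|/√2) = 0.41421 ≤ 1.5 ⇒ ∈ W
candidate 4: n = (-1, -1, -1, -1) → π⊥ ≈ (-1.00000, -0.41421); max(|x|,|y|,|x±y|/√2) = 1.00000 ≤ 1.5 ⇒ ∈ W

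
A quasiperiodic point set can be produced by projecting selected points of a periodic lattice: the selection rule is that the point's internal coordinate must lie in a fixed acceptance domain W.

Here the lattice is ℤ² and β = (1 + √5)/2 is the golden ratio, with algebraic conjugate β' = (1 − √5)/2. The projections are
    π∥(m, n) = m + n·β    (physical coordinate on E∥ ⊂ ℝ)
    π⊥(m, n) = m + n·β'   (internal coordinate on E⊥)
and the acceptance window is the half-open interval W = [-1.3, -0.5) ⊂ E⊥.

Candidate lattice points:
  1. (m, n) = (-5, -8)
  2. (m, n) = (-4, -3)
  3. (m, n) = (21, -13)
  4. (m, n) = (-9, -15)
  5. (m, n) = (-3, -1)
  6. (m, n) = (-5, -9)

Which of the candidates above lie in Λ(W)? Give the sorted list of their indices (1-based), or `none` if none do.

none

β' = (1−√5)/2 ≈ -0.6180.
candidate 1: (m,n)=(-5,-8) → π∥ = -5-8·β ≈ -17.9443, π⊥ = -5-8·β' ≈ -0.0557 ∉ [-1.3, -0.5) ⇒ out
candidate 2: (m,n)=(-4,-3) → π∥ = -4-3·β ≈ -8.8541, π⊥ = -4-3·β' ≈ -2.1459 ∉ [-1.3, -0.5) ⇒ out
candidate 3: (m,n)=(21,-13) → π∥ = 21-13·β ≈ -0.0344, π⊥ = 21-13·β' ≈ 29.0344 ∉ [-1.3, -0.5) ⇒ out
candidate 4: (m,n)=(-9,-15) → π∥ = -9-15·β ≈ -33.2705, π⊥ = -9-15·β' ≈ 0.2705 ∉ [-1.3, -0.5) ⇒ out
candidate 5: (m,n)=(-3,-1) → π∥ = -3-1·β ≈ -4.6180, π⊥ = -3-1·β' ≈ -2.3820 ∉ [-1.3, -0.5) ⇒ out
candidate 6: (m,n)=(-5,-9) → π∥ = -5-9·β ≈ -19.5623, π⊥ = -5-9·β' ≈ 0.5623 ∉ [-1.3, -0.5) ⇒ out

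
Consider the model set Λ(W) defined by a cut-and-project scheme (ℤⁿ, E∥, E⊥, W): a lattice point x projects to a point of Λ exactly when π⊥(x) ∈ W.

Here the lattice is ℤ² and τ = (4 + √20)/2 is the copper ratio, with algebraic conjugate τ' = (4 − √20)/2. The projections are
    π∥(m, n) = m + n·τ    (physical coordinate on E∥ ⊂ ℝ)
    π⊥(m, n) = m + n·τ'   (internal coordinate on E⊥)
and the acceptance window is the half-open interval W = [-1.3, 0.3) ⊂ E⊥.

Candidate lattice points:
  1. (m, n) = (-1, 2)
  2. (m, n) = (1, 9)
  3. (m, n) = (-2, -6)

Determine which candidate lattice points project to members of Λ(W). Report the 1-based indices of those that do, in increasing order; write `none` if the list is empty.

Numerically τ ≈ 4.23607 and τ' = −1/τ ≈ -0.23607.
[1] lift (-1,2): star map gives -1.47214; window check -1.3 ≤ -1.47214 < 0.3 is false → out
[2] lift (1,9): star map gives -1.12461; window check -1.3 ≤ -1.12461 < 0.3 is true → IN Λ
[3] lift (-2,-6): star map gives -0.58359; window check -1.3 ≤ -0.58359 < 0.3 is true → IN Λ

2, 3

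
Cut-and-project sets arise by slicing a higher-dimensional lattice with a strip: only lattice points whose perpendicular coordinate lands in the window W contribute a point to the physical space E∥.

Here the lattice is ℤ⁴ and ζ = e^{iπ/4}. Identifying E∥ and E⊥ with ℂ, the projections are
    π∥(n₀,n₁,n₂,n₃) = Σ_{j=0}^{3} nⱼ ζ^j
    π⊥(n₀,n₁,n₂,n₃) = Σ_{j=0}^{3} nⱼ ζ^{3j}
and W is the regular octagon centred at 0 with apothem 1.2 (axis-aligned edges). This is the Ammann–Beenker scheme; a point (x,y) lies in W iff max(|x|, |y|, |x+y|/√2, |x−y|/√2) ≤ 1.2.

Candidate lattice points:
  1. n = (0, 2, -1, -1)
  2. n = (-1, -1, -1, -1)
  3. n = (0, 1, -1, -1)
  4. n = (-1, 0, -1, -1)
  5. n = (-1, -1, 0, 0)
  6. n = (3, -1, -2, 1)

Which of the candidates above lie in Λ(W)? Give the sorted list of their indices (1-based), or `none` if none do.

2, 5

Internal map: ζ^{3j} for j=0..3 gives (1,0), (−√2/2,√2/2), (0,−1), (√2/2,√2/2).
#1 (0, 2, -1, -1): internal (-2.1213, 1.7071); octagon support 2.7071 vs apothem 1.2 → ∉ W
#2 (-1, -1, -1, -1): internal (-1.0000, -0.4142); octagon support 1.0000 vs apothem 1.2 → ∈ W
#3 (0, 1, -1, -1): internal (-1.4142, 1.0000); octagon support 1.7071 vs apothem 1.2 → ∉ W
#4 (-1, 0, -1, -1): internal (-1.7071, 0.2929); octagon support 1.7071 vs apothem 1.2 → ∉ W
#5 (-1, -1, 0, 0): internal (-0.2929, -0.7071); octagon support 0.7071 vs apothem 1.2 → ∈ W
#6 (3, -1, -2, 1): internal (4.4142, 2.0000); octagon support 4.5355 vs apothem 1.2 → ∉ W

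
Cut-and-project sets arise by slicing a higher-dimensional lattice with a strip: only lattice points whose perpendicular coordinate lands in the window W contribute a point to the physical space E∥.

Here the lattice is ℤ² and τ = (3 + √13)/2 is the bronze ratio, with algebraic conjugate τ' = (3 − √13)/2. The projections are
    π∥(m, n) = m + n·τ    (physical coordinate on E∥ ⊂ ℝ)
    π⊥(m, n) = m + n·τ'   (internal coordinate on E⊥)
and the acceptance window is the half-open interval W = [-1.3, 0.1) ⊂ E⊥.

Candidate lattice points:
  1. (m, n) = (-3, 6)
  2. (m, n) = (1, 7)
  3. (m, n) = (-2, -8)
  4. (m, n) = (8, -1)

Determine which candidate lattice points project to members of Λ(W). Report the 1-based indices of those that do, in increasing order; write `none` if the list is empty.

2

τ' = (3−√13)/2 ≈ -0.30278.
#1 (-3,6): internal coord -3 + (6)·τ' = -4.81665; -4.81665 ∉ [-1.3, 0.1) → out
#2 (1,7): internal coord 1 + (7)·τ' = -1.11943; -1.11943 ∈ [-1.3, 0.1) → IN Λ
#3 (-2,-8): internal coord -2 + (-8)·τ' = +0.42221; +0.42221 ∉ [-1.3, 0.1) → out
#4 (8,-1): internal coord 8 + (-1)·τ' = +8.30278; +8.30278 ∉ [-1.3, 0.1) → out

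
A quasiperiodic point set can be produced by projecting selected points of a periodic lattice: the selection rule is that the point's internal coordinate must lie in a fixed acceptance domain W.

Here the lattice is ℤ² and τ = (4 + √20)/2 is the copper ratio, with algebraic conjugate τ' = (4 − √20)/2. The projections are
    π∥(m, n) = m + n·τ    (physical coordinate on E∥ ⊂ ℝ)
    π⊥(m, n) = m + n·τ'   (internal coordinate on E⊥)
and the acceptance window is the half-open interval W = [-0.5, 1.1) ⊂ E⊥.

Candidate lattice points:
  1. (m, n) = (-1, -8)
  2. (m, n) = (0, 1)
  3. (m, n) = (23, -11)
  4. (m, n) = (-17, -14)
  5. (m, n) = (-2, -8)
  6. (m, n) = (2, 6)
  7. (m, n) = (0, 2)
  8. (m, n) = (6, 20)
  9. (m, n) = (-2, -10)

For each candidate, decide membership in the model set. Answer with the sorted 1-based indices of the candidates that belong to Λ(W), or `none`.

τ' = (4−√20)/2 ≈ -0.236068.
[1] lift (-1,-8): star map gives 0.888544; window check -0.5 ≤ 0.888544 < 1.1 is true → IN Λ
[2] lift (0,1): star map gives -0.236068; window check -0.5 ≤ -0.236068 < 1.1 is true → IN Λ
[3] lift (23,-11): star map gives 25.596748; window check -0.5 ≤ 25.596748 < 1.1 is false → out
[4] lift (-17,-14): star map gives -13.695048; window check -0.5 ≤ -13.695048 < 1.1 is false → out
[5] lift (-2,-8): star map gives -0.111456; window check -0.5 ≤ -0.111456 < 1.1 is true → IN Λ
[6] lift (2,6): star map gives 0.583592; window check -0.5 ≤ 0.583592 < 1.1 is true → IN Λ
[7] lift (0,2): star map gives -0.472136; window check -0.5 ≤ -0.472136 < 1.1 is true → IN Λ
[8] lift (6,20): star map gives 1.278640; window check -0.5 ≤ 1.278640 < 1.1 is false → out
[9] lift (-2,-10): star map gives 0.360680; window check -0.5 ≤ 0.360680 < 1.1 is true → IN Λ

1, 2, 5, 6, 7, 9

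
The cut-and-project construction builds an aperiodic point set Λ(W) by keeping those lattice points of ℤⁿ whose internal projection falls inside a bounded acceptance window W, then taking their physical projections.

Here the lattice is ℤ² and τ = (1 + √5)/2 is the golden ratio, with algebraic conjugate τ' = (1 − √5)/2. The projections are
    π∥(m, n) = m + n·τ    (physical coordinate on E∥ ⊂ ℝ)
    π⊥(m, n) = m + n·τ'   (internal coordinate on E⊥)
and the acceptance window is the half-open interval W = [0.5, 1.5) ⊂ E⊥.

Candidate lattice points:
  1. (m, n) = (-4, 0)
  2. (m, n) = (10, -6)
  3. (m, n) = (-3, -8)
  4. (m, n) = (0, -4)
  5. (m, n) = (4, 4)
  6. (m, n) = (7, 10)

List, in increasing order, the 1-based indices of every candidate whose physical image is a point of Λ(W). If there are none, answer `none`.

6

Compute τ' = (1−√5)/2 = -0.618034, so π⊥(m,n) = m -0.618034·n.
[1] lift (-4,0): star map gives -4.000000; window check 0.5 ≤ -4.000000 < 1.5 is false → out
[2] lift (10,-6): star map gives 13.708204; window check 0.5 ≤ 13.708204 < 1.5 is false → out
[3] lift (-3,-8): star map gives 1.944272; window check 0.5 ≤ 1.944272 < 1.5 is false → out
[4] lift (0,-4): star map gives 2.472136; window check 0.5 ≤ 2.472136 < 1.5 is false → out
[5] lift (4,4): star map gives 1.527864; window check 0.5 ≤ 1.527864 < 1.5 is false → out
[6] lift (7,10): star map gives 0.819660; window check 0.5 ≤ 0.819660 < 1.5 is true → IN Λ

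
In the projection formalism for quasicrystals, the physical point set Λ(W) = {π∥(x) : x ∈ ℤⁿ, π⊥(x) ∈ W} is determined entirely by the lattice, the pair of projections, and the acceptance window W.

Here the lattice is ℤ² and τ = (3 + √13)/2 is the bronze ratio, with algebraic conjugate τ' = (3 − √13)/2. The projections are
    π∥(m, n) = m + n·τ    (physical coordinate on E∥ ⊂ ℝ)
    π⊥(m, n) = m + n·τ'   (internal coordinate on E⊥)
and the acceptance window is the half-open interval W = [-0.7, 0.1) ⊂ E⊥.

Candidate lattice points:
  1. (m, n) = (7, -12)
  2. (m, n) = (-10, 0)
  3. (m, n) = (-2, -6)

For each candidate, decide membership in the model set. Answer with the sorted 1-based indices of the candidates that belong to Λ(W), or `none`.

Numerically τ ≈ 3.302776 and τ' = −1/τ ≈ -0.302776.
[1] lift (7,-12): star map gives 10.633308; window check -0.7 ≤ 10.633308 < 0.1 is false → out
[2] lift (-10,0): star map gives -10.000000; window check -0.7 ≤ -10.000000 < 0.1 is false → out
[3] lift (-2,-6): star map gives -0.183346; window check -0.7 ≤ -0.183346 < 0.1 is true → IN Λ

3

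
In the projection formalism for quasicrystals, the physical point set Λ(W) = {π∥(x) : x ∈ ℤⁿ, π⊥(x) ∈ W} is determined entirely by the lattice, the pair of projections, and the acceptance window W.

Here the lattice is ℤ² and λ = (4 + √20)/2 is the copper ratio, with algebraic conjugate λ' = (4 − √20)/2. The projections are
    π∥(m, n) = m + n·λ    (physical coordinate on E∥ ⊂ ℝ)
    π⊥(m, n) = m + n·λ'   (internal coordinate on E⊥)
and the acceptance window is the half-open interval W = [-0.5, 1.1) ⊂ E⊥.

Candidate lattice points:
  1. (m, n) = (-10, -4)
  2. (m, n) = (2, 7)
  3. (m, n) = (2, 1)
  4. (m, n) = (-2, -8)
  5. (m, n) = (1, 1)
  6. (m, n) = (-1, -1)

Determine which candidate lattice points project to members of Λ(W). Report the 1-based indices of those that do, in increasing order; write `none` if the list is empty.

Compute λ' = (4−√20)/2 = -0.2361, so π⊥(m,n) = m -0.2361·n.
candidate 1: (m,n)=(-10,-4) → π∥ = -10-4·λ ≈ -26.9443, π⊥ = -10-4·λ' ≈ -9.0557 ∉ [-0.5, 1.1) ⇒ out
candidate 2: (m,n)=(2,7) → π∥ = 2+7·λ ≈ 31.6525, π⊥ = 2+7·λ' ≈ 0.3475 ∈ [-0.5, 1.1) ⇒ IN Λ
candidate 3: (m,n)=(2,1) → π∥ = 2+1·λ ≈ 6.2361, π⊥ = 2+1·λ' ≈ 1.7639 ∉ [-0.5, 1.1) ⇒ out
candidate 4: (m,n)=(-2,-8) → π∥ = -2-8·λ ≈ -35.8885, π⊥ = -2-8·λ' ≈ -0.1115 ∈ [-0.5, 1.1) ⇒ IN Λ
candidate 5: (m,n)=(1,1) → π∥ = 1+1·λ ≈ 5.2361, π⊥ = 1+1·λ' ≈ 0.7639 ∈ [-0.5, 1.1) ⇒ IN Λ
candidate 6: (m,n)=(-1,-1) → π∥ = -1-1·λ ≈ -5.2361, π⊥ = -1-1·λ' ≈ -0.7639 ∉ [-0.5, 1.1) ⇒ out

2, 4, 5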